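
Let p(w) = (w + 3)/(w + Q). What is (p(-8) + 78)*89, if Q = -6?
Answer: 97633/14 ≈ 6973.8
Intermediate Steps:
p(w) = (3 + w)/(-6 + w) (p(w) = (w + 3)/(w - 6) = (3 + w)/(-6 + w))
(p(-8) + 78)*89 = ((3 - 8)/(-6 - 8) + 78)*89 = (-5/(-14) + 78)*89 = (-1/14*(-5) + 78)*89 = (5/14 + 78)*89 = (1097/14)*89 = 97633/14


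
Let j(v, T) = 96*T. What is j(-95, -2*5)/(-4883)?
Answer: 960/4883 ≈ 0.19660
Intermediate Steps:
j(-95, -2*5)/(-4883) = (96*(-2*5))/(-4883) = (96*(-10))*(-1/4883) = -960*(-1/4883) = 960/4883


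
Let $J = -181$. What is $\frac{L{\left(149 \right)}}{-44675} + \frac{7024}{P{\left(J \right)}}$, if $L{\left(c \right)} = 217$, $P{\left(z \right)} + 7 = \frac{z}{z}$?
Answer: $- \frac{156899251}{134025} \approx -1170.7$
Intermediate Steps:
$P{\left(z \right)} = -6$ ($P{\left(z \right)} = -7 + \frac{z}{z} = -7 + 1 = -6$)
$\frac{L{\left(149 \right)}}{-44675} + \frac{7024}{P{\left(J \right)}} = \frac{217}{-44675} + \frac{7024}{-6} = 217 \left(- \frac{1}{44675}\right) + 7024 \left(- \frac{1}{6}\right) = - \frac{217}{44675} - \frac{3512}{3} = - \frac{156899251}{134025}$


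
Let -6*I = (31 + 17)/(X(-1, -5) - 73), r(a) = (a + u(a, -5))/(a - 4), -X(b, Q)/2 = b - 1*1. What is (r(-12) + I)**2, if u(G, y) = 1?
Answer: 786769/1218816 ≈ 0.64552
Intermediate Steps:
X(b, Q) = 2 - 2*b (X(b, Q) = -2*(b - 1*1) = -2*(b - 1) = -2*(-1 + b) = 2 - 2*b)
r(a) = (1 + a)/(-4 + a) (r(a) = (a + 1)/(a - 4) = (1 + a)/(-4 + a))
I = 8/69 (I = -(31 + 17)/(6*((2 - 2*(-1)) - 73)) = -8/((2 + 2) - 73) = -8/(4 - 73) = -8/(-69) = -8*(-1)/69 = -1/6*(-16/23) = 8/69 ≈ 0.11594)
(r(-12) + I)**2 = ((1 - 12)/(-4 - 12) + 8/69)**2 = (-11/(-16) + 8/69)**2 = (-1/16*(-11) + 8/69)**2 = (11/16 + 8/69)**2 = (887/1104)**2 = 786769/1218816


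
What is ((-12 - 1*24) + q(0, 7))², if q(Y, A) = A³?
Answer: 94249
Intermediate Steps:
((-12 - 1*24) + q(0, 7))² = ((-12 - 1*24) + 7³)² = ((-12 - 24) + 343)² = (-36 + 343)² = 307² = 94249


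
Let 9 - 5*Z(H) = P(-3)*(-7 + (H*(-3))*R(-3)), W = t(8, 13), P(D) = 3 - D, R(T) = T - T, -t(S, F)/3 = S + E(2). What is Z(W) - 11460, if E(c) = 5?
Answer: -57249/5 ≈ -11450.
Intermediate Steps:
t(S, F) = -15 - 3*S (t(S, F) = -3*(S + 5) = -3*(5 + S) = -15 - 3*S)
R(T) = 0
W = -39 (W = -15 - 3*8 = -15 - 24 = -39)
Z(H) = 51/5 (Z(H) = 9/5 - (3 - 1*(-3))*(-7 + (H*(-3))*0)/5 = 9/5 - (3 + 3)*(-7 - 3*H*0)/5 = 9/5 - 6*(-7 + 0)/5 = 9/5 - 6*(-7)/5 = 9/5 - 1/5*(-42) = 9/5 + 42/5 = 51/5)
Z(W) - 11460 = 51/5 - 11460 = -57249/5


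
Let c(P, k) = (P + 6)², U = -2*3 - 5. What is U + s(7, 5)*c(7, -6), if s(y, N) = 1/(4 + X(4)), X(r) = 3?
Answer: 92/7 ≈ 13.143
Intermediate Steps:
U = -11 (U = -6 - 5 = -11)
c(P, k) = (6 + P)²
s(y, N) = ⅐ (s(y, N) = 1/(4 + 3) = 1/7 = ⅐)
U + s(7, 5)*c(7, -6) = -11 + (6 + 7)²/7 = -11 + (⅐)*13² = -11 + (⅐)*169 = -11 + 169/7 = 92/7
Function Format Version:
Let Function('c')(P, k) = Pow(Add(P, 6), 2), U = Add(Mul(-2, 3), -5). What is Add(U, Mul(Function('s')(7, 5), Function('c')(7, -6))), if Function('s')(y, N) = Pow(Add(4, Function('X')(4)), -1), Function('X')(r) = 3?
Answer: Rational(92, 7) ≈ 13.143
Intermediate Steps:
U = -11 (U = Add(-6, -5) = -11)
Function('c')(P, k) = Pow(Add(6, P), 2)
Function('s')(y, N) = Rational(1, 7) (Function('s')(y, N) = Pow(Add(4, 3), -1) = Pow(7, -1) = Rational(1, 7))
Add(U, Mul(Function('s')(7, 5), Function('c')(7, -6))) = Add(-11, Mul(Rational(1, 7), Pow(Add(6, 7), 2))) = Add(-11, Mul(Rational(1, 7), Pow(13, 2))) = Add(-11, Mul(Rational(1, 7), 169)) = Add(-11, Rational(169, 7)) = Rational(92, 7)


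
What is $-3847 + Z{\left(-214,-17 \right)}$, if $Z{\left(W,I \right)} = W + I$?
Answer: $-4078$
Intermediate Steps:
$Z{\left(W,I \right)} = I + W$
$-3847 + Z{\left(-214,-17 \right)} = -3847 - 231 = -4078$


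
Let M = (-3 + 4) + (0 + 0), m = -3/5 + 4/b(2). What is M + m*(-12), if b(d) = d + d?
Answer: -19/5 ≈ -3.8000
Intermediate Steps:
b(d) = 2*d
m = ⅖ (m = -3/5 + 4/((2*2)) = -3*⅕ + 4/4 = -⅗ + 4*(¼) = -⅗ + 1 = ⅖ ≈ 0.40000)
M = 1 (M = 1 + 0 = 1)
M + m*(-12) = 1 + (⅖)*(-12) = 1 - 24/5 = -19/5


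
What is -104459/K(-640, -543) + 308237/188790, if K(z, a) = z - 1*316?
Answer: 10007744591/90241620 ≈ 110.90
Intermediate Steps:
K(z, a) = -316 + z (K(z, a) = z - 316 = -316 + z)
-104459/K(-640, -543) + 308237/188790 = -104459/(-316 - 640) + 308237/188790 = -104459/(-956) + 308237*(1/188790) = -104459*(-1/956) + 308237/188790 = 104459/956 + 308237/188790 = 10007744591/90241620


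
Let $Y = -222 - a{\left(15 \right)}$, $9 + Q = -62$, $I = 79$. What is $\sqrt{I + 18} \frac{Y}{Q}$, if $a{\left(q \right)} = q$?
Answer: $\frac{237 \sqrt{97}}{71} \approx 32.876$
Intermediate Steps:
$Q = -71$ ($Q = -9 - 62 = -71$)
$Y = -237$ ($Y = -222 - 15 = -237$)
$\sqrt{I + 18} \frac{Y}{Q} = \sqrt{79 + 18} \left(- \frac{237}{-71}\right) = \sqrt{97} \left(\left(-237\right) \left(- \frac{1}{71}\right)\right) = \sqrt{97} \cdot \frac{237}{71} = \frac{237 \sqrt{97}}{71}$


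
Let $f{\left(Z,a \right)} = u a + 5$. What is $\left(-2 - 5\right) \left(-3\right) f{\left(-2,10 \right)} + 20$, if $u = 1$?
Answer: $335$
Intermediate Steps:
$f{\left(Z,a \right)} = 5 + a$ ($f{\left(Z,a \right)} = 1 a + 5 = a + 5 = 5 + a$)
$\left(-2 - 5\right) \left(-3\right) f{\left(-2,10 \right)} + 20 = \left(-2 - 5\right) \left(-3\right) \left(5 + 10\right) + 20 = \left(-7\right) \left(-3\right) 15 + 20 = 21 \cdot 15 + 20 = 315 + 20 = 335$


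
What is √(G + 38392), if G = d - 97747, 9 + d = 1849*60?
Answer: 2*√12894 ≈ 227.10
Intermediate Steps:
d = 110931 (d = -9 + 1849*60 = -9 + 110940 = 110931)
G = 13184 (G = 110931 - 97747 = 13184)
√(G + 38392) = √(13184 + 38392) = √51576 = 2*√12894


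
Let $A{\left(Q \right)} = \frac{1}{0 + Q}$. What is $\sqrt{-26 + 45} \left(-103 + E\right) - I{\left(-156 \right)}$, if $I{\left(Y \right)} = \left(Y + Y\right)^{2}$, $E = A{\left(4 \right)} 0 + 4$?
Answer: $-97344 - 99 \sqrt{19} \approx -97776.0$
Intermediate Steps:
$A{\left(Q \right)} = \frac{1}{Q}$
$E = 4$ ($E = \frac{1}{4} \cdot 0 + 4 = 0 + 4 = 4$)
$I{\left(Y \right)} = 4 Y^{2}$ ($I{\left(Y \right)} = \left(2 Y\right)^{2} = 4 Y^{2}$)
$\sqrt{-26 + 45} \left(-103 + E\right) - I{\left(-156 \right)} = \sqrt{-26 + 45} \left(-103 + 4\right) - 4 \left(-156\right)^{2} = \sqrt{19} \left(-99\right) - 4 \cdot 24336 = - 99 \sqrt{19} - 97344 = -97344 - 99 \sqrt{19}$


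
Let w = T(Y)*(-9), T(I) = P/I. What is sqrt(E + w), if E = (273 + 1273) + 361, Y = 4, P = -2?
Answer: sqrt(7646)/2 ≈ 43.721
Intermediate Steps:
T(I) = -2/I
E = 1907 (E = 1546 + 361 = 1907)
w = 9/2 (w = -2/4*(-9) = -2*1/4*(-9) = -1/2*(-9) = 9/2 ≈ 4.5000)
sqrt(E + w) = sqrt(1907 + 9/2) = sqrt(3823/2) = sqrt(7646)/2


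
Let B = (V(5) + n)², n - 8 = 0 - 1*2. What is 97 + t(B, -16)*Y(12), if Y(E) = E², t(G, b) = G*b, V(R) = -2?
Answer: -36767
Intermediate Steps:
n = 6 (n = 8 + (0 - 1*2) = 8 + (0 - 2) = 8 - 2 = 6)
B = 16 (B = (-2 + 6)² = 4² = 16)
97 + t(B, -16)*Y(12) = 97 + (16*(-16))*12² = 97 - 256*144 = 97 - 36864 = -36767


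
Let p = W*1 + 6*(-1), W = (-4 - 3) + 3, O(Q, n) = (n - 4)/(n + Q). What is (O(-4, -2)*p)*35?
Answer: -350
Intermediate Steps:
O(Q, n) = (-4 + n)/(Q + n)
W = -4 (W = -7 + 3 = -4)
p = -10 (p = -4*1 + 6*(-1) = -4 - 6 = -10)
(O(-4, -2)*p)*35 = (((-4 - 2)/(-4 - 2))*(-10))*35 = ((-6/(-6))*(-10))*35 = (-1/6*(-6)*(-10))*35 = (1*(-10))*35 = -10*35 = -350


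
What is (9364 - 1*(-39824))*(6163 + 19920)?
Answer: 1282970604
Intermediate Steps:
(9364 - 1*(-39824))*(6163 + 19920) = (9364 + 39824)*26083 = 49188*26083 = 1282970604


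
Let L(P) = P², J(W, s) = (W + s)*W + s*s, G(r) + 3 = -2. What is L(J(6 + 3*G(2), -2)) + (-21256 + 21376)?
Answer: 10729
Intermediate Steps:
G(r) = -5 (G(r) = -3 - 2 = -5)
J(W, s) = s² + W*(W + s) (J(W, s) = W*(W + s) + s² = s² + W*(W + s))
L(J(6 + 3*G(2), -2)) + (-21256 + 21376) = ((6 + 3*(-5))² + (-2)² + (6 + 3*(-5))*(-2))² + (-21256 + 21376) = ((6 - 15)² + 4 + (6 - 15)*(-2))² + 120 = ((-9)² + 4 - 9*(-2))² + 120 = (81 + 4 + 18)² + 120 = 103² + 120 = 10609 + 120 = 10729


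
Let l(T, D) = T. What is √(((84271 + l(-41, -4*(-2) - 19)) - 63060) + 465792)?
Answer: 7*√9938 ≈ 697.83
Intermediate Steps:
√(((84271 + l(-41, -4*(-2) - 19)) - 63060) + 465792) = √(((84271 - 41) - 63060) + 465792) = √((84230 - 63060) + 465792) = √(21170 + 465792) = √486962 = 7*√9938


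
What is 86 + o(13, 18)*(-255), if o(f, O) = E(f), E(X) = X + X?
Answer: -6544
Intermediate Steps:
E(X) = 2*X
o(f, O) = 2*f
86 + o(13, 18)*(-255) = 86 + (2*13)*(-255) = 86 + 26*(-255) = 86 - 6630 = -6544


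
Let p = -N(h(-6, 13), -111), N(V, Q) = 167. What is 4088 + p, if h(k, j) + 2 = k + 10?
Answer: 3921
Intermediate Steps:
h(k, j) = 8 + k (h(k, j) = -2 + (k + 10) = -2 + (10 + k) = 8 + k)
p = -167 (p = -1*167 = -167)
4088 + p = 4088 - 167 = 3921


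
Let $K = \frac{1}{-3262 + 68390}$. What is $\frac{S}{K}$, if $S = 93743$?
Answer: $6105294104$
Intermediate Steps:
$K = \frac{1}{65128} \approx 1.5354 \cdot 10^{-5}$
$\frac{S}{K} = 93743 \frac{1}{\frac{1}{65128}} = 93743 \cdot 65128 = 6105294104$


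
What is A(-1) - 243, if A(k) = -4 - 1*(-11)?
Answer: -236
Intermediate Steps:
A(k) = 7 (A(k) = -4 + 11 = 7)
A(-1) - 243 = 7 - 243 = -236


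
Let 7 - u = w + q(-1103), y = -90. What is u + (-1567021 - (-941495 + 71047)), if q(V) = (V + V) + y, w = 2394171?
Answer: -3088441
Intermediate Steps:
q(V) = -90 + 2*V (q(V) = (V + V) - 90 = 2*V - 90 = -90 + 2*V)
u = -2391868 (u = 7 - (2394171 + (-90 + 2*(-1103))) = 7 - (2394171 + (-90 - 2206)) = 7 - (2394171 - 2296) = 7 - 1*2391875 = 7 - 2391875 = -2391868)
u + (-1567021 - (-941495 + 71047)) = -2391868 + (-1567021 - (-941495 + 71047)) = -2391868 + (-1567021 - 1*(-870448)) = -2391868 + (-1567021 + 870448) = -2391868 - 696573 = -3088441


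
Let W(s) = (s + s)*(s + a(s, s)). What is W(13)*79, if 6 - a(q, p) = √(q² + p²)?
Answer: 39026 - 26702*√2 ≈ 1263.7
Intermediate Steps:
a(q, p) = 6 - √(p² + q²) (a(q, p) = 6 - √(q² + p²) = 6 - √(p² + q²))
W(s) = 2*s*(6 + s - √2*√(s²)) (W(s) = (s + s)*(s + (6 - √(s² + s²))) = (2*s)*(s + (6 - √(2*s²))) = (2*s)*(s + (6 - √2*√(s²))) = (2*s)*(6 + s - √2*√(s²)) = 2*s*(6 + s - √2*√(s²)))
W(13)*79 = (2*13*(6 + 13 - √2*√(13²)))*79 = (2*13*(6 + 13 - √2*√169))*79 = (2*13*(6 + 13 - 1*√2*13))*79 = (2*13*(6 + 13 - 13*√2))*79 = (2*13*(19 - 13*√2))*79 = (494 - 338*√2)*79 = 39026 - 26702*√2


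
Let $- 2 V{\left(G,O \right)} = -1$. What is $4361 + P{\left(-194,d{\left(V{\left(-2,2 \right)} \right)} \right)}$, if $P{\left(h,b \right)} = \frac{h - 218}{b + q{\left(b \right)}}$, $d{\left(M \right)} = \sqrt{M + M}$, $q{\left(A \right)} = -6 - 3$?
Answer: $\frac{8825}{2} \approx 4412.5$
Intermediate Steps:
$q{\left(A \right)} = -9$ ($q{\left(A \right)} = -6 - 3 = -9$)
$V{\left(G,O \right)} = \frac{1}{2}$ ($V{\left(G,O \right)} = \left(- \frac{1}{2}\right) \left(-1\right) = \frac{1}{2}$)
$d{\left(M \right)} = \sqrt{2} \sqrt{M}$ ($d{\left(M \right)} = \sqrt{2 M} = \sqrt{2} \sqrt{M}$)
$P{\left(h,b \right)} = \frac{-218 + h}{-9 + b}$ ($P{\left(h,b \right)} = \frac{h - 218}{b - 9} = \frac{-218 + h}{-9 + b}$)
$4361 + P{\left(-194,d{\left(V{\left(-2,2 \right)} \right)} \right)} = 4361 + \frac{-218 - 194}{-9 + \frac{\sqrt{2}}{\sqrt{2}}} = 4361 + \frac{1}{-9 + \sqrt{2} \frac{\sqrt{2}}{2}} \left(-412\right) = 4361 + \frac{1}{-9 + 1} \left(-412\right) = 4361 + \frac{1}{-8} \left(-412\right) = 4361 - - \frac{103}{2} = 4361 + \frac{103}{2} = \frac{8825}{2}$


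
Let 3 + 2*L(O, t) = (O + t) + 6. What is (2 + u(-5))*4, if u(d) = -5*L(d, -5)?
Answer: 78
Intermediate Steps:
L(O, t) = 3/2 + O/2 + t/2 (L(O, t) = -3/2 + ((O + t) + 6)/2 = -3/2 + (6 + O + t)/2 = -3/2 + (3 + O/2 + t/2) = 3/2 + O/2 + t/2)
u(d) = 5 - 5*d/2 (u(d) = -5*(3/2 + d/2 + (1/2)*(-5)) = -5*(3/2 + d/2 - 5/2) = -5*(-1 + d/2) = 5 - 5*d/2)
(2 + u(-5))*4 = (2 + (5 - 5/2*(-5)))*4 = (2 + (5 + 25/2))*4 = (2 + 35/2)*4 = (39/2)*4 = 78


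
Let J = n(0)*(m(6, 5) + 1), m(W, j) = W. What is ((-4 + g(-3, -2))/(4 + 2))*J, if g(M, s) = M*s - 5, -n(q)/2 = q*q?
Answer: 0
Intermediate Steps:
n(q) = -2*q² (n(q) = -2*q*q = -2*q²)
g(M, s) = -5 + M*s
J = 0 (J = (-2*0²)*(6 + 1) = -2*0*7 = 0*7 = 0)
((-4 + g(-3, -2))/(4 + 2))*J = ((-4 + (-5 - 3*(-2)))/(4 + 2))*0 = ((-4 + (-5 + 6))/6)*0 = ((-4 + 1)*(⅙))*0 = -3*⅙*0 = -½*0 = 0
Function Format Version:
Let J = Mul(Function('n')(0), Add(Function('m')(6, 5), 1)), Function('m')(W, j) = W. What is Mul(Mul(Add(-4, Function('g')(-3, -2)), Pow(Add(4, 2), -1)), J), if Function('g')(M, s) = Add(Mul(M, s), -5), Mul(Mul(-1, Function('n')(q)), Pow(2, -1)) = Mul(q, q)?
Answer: 0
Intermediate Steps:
Function('n')(q) = Mul(-2, Pow(q, 2)) (Function('n')(q) = Mul(-2, Mul(q, q)) = Mul(-2, Pow(q, 2)))
Function('g')(M, s) = Add(-5, Mul(M, s))
J = 0 (J = Mul(Mul(-2, Pow(0, 2)), Add(6, 1)) = Mul(Mul(-2, 0), 7) = Mul(0, 7) = 0)
Mul(Mul(Add(-4, Function('g')(-3, -2)), Pow(Add(4, 2), -1)), J) = Mul(Mul(Add(-4, Add(-5, Mul(-3, -2))), Pow(Add(4, 2), -1)), 0) = Mul(Mul(Add(-4, Add(-5, 6)), Pow(6, -1)), 0) = Mul(Mul(Add(-4, 1), Rational(1, 6)), 0) = Mul(Mul(-3, Rational(1, 6)), 0) = Mul(Rational(-1, 2), 0) = 0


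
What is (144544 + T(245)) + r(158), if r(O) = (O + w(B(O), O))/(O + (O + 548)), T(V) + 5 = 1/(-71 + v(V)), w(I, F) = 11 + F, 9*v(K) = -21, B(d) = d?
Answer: 2289503539/15840 ≈ 1.4454e+5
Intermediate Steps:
v(K) = -7/3 (v(K) = (⅑)*(-21) = -7/3)
T(V) = -1103/220 (T(V) = -5 + 1/(-71 - 7/3) = -5 + 1/(-220/3) = -5 - 3/220 = -1103/220)
r(O) = (11 + 2*O)/(548 + 2*O) (r(O) = (O + (11 + O))/(O + (O + 548)) = (11 + 2*O)/(O + (548 + O)) = (11 + 2*O)/(548 + 2*O))
(144544 + T(245)) + r(158) = (144544 - 1103/220) + (11/2 + 158)/(274 + 158) = 31798577/220 + (327/2)/432 = 31798577/220 + (1/432)*(327/2) = 31798577/220 + 109/288 = 2289503539/15840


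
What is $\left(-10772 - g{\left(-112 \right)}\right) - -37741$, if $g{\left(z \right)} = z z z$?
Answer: $1431897$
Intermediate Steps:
$g{\left(z \right)} = z^{3}$ ($g{\left(z \right)} = z^{2} z = z^{3}$)
$\left(-10772 - g{\left(-112 \right)}\right) - -37741 = \left(-10772 - \left(-112\right)^{3}\right) - -37741 = \left(-10772 - -1404928\right) + 37741 = \left(-10772 + 1404928\right) + 37741 = 1394156 + 37741 = 1431897$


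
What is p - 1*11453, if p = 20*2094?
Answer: 30427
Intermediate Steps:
p = 41880
p - 1*11453 = 41880 - 1*11453 = 41880 - 11453 = 30427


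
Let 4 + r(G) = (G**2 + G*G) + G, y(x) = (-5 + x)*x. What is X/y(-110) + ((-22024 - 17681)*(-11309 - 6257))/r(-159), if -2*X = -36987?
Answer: 17647552266813/1275094700 ≈ 13840.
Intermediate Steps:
y(x) = x*(-5 + x)
r(G) = -4 + G + 2*G**2 (r(G) = -4 + ((G**2 + G*G) + G) = -4 + ((G**2 + G**2) + G) = -4 + (2*G**2 + G) = -4 + (G + 2*G**2) = -4 + G + 2*G**2)
X = 36987/2 (X = -1/2*(-36987) = 36987/2 ≈ 18494.)
X/y(-110) + ((-22024 - 17681)*(-11309 - 6257))/r(-159) = 36987/(2*((-110*(-5 - 110)))) + ((-22024 - 17681)*(-11309 - 6257))/(-4 - 159 + 2*(-159)**2) = 36987/(2*((-110*(-115)))) + (-39705*(-17566))/(-4 - 159 + 2*25281) = (36987/2)/12650 + 697458030/(-4 - 159 + 50562) = (36987/2)*(1/12650) + 697458030/50399 = 36987/25300 + 697458030*(1/50399) = 36987/25300 + 697458030/50399 = 17647552266813/1275094700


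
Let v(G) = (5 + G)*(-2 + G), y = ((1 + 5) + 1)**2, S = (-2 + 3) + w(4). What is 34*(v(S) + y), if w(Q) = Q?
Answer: 2686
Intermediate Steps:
S = 5 (S = (-2 + 3) + 4 = 1 + 4 = 5)
y = 49 (y = (6 + 1)**2 = 7**2 = 49)
v(G) = (-2 + G)*(5 + G)
34*(v(S) + y) = 34*((-10 + 5**2 + 3*5) + 49) = 34*((-10 + 25 + 15) + 49) = 34*(30 + 49) = 34*79 = 2686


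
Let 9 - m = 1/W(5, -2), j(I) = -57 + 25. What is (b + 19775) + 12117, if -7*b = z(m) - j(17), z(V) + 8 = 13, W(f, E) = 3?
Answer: 223207/7 ≈ 31887.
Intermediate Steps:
j(I) = -32
m = 26/3 (m = 9 - 1/3 = 9 - 1*⅓ = 9 - ⅓ = 26/3 ≈ 8.6667)
z(V) = 5 (z(V) = -8 + 13 = 5)
b = -37/7 (b = -(5 - 1*(-32))/7 = -(5 + 32)/7 = -⅐*37 = -37/7 ≈ -5.2857)
(b + 19775) + 12117 = (-37/7 + 19775) + 12117 = 138388/7 + 12117 = 223207/7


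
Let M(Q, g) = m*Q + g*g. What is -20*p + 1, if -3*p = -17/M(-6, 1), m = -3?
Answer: -283/57 ≈ -4.9649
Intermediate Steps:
M(Q, g) = g² - 3*Q (M(Q, g) = -3*Q + g*g = -3*Q + g² = g² - 3*Q)
p = 17/57 (p = -(-17)/(3*(1² - 3*(-6))) = -(-17)/(3*(1 + 18)) = -(-17)/(3*19) = -⅓*(-17/19) = 17/57 ≈ 0.29825)
-20*p + 1 = -20*17/57 + 1 = -340/57 + 1 = -283/57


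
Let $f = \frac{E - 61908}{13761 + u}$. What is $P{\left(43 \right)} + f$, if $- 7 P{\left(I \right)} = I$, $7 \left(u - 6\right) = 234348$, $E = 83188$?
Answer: $- \frac{13178111}{2315019} \approx -5.6924$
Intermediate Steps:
$u = \frac{234390}{7}$ ($u = 6 + \frac{1}{7} \cdot 234348 = 6 + \frac{234348}{7} = \frac{234390}{7} \approx 33484.0$)
$P{\left(I \right)} = - \frac{I}{7}$
$f = \frac{148960}{330717}$ ($f = \frac{83188 - 61908}{13761 + \frac{234390}{7}} = \frac{21280}{\frac{330717}{7}} = 21280 \cdot \frac{7}{330717} = \frac{148960}{330717} \approx 0.45042$)
$P{\left(43 \right)} + f = \left(- \frac{1}{7}\right) 43 + \frac{148960}{330717} = - \frac{43}{7} + \frac{148960}{330717} = - \frac{13178111}{2315019}$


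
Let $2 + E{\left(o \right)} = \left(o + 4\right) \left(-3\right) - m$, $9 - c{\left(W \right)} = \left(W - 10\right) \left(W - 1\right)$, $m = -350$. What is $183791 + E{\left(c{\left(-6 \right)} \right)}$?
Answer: $184436$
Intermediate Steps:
$c{\left(W \right)} = 9 - \left(-1 + W\right) \left(-10 + W\right)$ ($c{\left(W \right)} = 9 - \left(W - 10\right) \left(W - 1\right) = 9 - \left(-10 + W\right) \left(-1 + W\right) = 9 - \left(-1 + W\right) \left(-10 + W\right)$)
$E{\left(o \right)} = 336 - 3 o$ ($E{\left(o \right)} = -2 + \left(\left(o + 4\right) \left(-3\right) - -350\right) = -2 + \left(\left(4 + o\right) \left(-3\right) + 350\right) = -2 + \left(\left(-12 - 3 o\right) + 350\right) = -2 - \left(-338 + 3 o\right) = 336 - 3 o$)
$183791 + E{\left(c{\left(-6 \right)} \right)} = 183791 + \left(336 - 3 \left(-1 - \left(-6\right)^{2} + 11 \left(-6\right)\right)\right) = 183791 + \left(336 - 3 \left(-1 - 36 - 66\right)\right) = 183791 + \left(336 - -309\right) = 183791 + \left(336 + 309\right) = 183791 + 645 = 184436$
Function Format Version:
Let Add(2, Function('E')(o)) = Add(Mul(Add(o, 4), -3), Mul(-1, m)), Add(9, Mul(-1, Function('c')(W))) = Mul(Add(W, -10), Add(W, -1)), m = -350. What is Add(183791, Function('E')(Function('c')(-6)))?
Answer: 184436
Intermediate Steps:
Function('c')(W) = Add(9, Mul(-1, Add(-1, W), Add(-10, W))) (Function('c')(W) = Add(9, Mul(-1, Mul(Add(W, -10), Add(W, -1)))) = Add(9, Mul(-1, Mul(Add(-10, W), Add(-1, W)))) = Add(9, Mul(-1, Mul(Add(-1, W), Add(-10, W)))) = Add(9, Mul(-1, Add(-1, W), Add(-10, W))))
Function('E')(o) = Add(336, Mul(-3, o)) (Function('E')(o) = Add(-2, Add(Mul(Add(o, 4), -3), Mul(-1, -350))) = Add(-2, Add(Mul(Add(4, o), -3), 350)) = Add(-2, Add(Add(-12, Mul(-3, o)), 350)) = Add(-2, Add(338, Mul(-3, o))) = Add(336, Mul(-3, o)))
Add(183791, Function('E')(Function('c')(-6))) = Add(183791, Add(336, Mul(-3, Add(-1, Mul(-1, Pow(-6, 2)), Mul(11, -6))))) = Add(183791, Add(336, Mul(-3, Add(-1, Mul(-1, 36), -66)))) = Add(183791, Add(336, Mul(-3, Add(-1, -36, -66)))) = Add(183791, Add(336, Mul(-3, -103))) = Add(183791, Add(336, 309)) = Add(183791, 645) = 184436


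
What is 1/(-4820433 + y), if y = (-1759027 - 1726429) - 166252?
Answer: -1/8472141 ≈ -1.1803e-7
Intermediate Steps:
y = -3651708 (y = -3485456 - 166252 = -3651708)
1/(-4820433 + y) = 1/(-4820433 - 3651708) = 1/(-8472141) = -1/8472141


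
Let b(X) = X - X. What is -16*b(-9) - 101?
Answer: -101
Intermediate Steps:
b(X) = 0
-16*b(-9) - 101 = -16*0 - 101 = 0 - 101 = -101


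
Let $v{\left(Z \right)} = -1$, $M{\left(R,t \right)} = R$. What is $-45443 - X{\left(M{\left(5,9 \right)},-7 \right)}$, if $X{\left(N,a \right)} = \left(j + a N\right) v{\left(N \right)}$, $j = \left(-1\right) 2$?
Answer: $-45480$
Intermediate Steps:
$j = -2$
$X{\left(N,a \right)} = 2 - N a$ ($X{\left(N,a \right)} = \left(-2 + a N\right) \left(-1\right) = \left(-2 + N a\right) \left(-1\right) = 2 - N a$)
$-45443 - X{\left(M{\left(5,9 \right)},-7 \right)} = -45443 - \left(2 - 5 \left(-7\right)\right) = -45443 - \left(2 + 35\right) = -45443 - 37 = -45480$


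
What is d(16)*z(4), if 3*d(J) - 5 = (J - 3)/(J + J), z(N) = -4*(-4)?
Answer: 173/6 ≈ 28.833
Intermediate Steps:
z(N) = 16
d(J) = 5/3 + (-3 + J)/(6*J) (d(J) = 5/3 + ((J - 3)/(J + J))/3 = 5/3 + ((-3 + J)/((2*J)))/3 = 5/3 + ((-3 + J)*(1/(2*J)))/3 = 5/3 + ((-3 + J)/(2*J))/3 = 5/3 + (-3 + J)/(6*J))
d(16)*z(4) = ((⅙)*(-3 + 11*16)/16)*16 = ((⅙)*(1/16)*(-3 + 176))*16 = ((⅙)*(1/16)*173)*16 = (173/96)*16 = 173/6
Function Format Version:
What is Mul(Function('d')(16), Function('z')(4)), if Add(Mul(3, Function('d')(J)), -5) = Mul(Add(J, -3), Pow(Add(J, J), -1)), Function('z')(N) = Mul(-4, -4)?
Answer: Rational(173, 6) ≈ 28.833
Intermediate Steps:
Function('z')(N) = 16
Function('d')(J) = Add(Rational(5, 3), Mul(Rational(1, 6), Pow(J, -1), Add(-3, J))) (Function('d')(J) = Add(Rational(5, 3), Mul(Rational(1, 3), Mul(Add(J, -3), Pow(Add(J, J), -1)))) = Add(Rational(5, 3), Mul(Rational(1, 3), Mul(Add(-3, J), Pow(Mul(2, J), -1)))) = Add(Rational(5, 3), Mul(Rational(1, 3), Mul(Add(-3, J), Mul(Rational(1, 2), Pow(J, -1))))) = Add(Rational(5, 3), Mul(Rational(1, 3), Mul(Rational(1, 2), Pow(J, -1), Add(-3, J)))) = Add(Rational(5, 3), Mul(Rational(1, 6), Pow(J, -1), Add(-3, J))))
Mul(Function('d')(16), Function('z')(4)) = Mul(Mul(Rational(1, 6), Pow(16, -1), Add(-3, Mul(11, 16))), 16) = Mul(Mul(Rational(1, 6), Rational(1, 16), Add(-3, 176)), 16) = Mul(Mul(Rational(1, 6), Rational(1, 16), 173), 16) = Mul(Rational(173, 96), 16) = Rational(173, 6)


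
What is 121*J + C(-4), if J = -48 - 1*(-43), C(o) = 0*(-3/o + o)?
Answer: -605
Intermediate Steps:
C(o) = 0 (C(o) = 0*(o - 3/o) = 0)
J = -5 (J = -48 + 43 = -5)
121*J + C(-4) = 121*(-5) + 0 = -605 + 0 = -605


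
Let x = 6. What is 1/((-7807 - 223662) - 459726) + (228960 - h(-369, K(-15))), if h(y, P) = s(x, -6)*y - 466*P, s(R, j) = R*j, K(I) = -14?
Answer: 144564816639/691195 ≈ 2.0915e+5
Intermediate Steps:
h(y, P) = -466*P - 36*y (h(y, P) = (6*(-6))*y - 466*P = -36*y - 466*P = -466*P - 36*y)
1/((-7807 - 223662) - 459726) + (228960 - h(-369, K(-15))) = 1/((-7807 - 223662) - 459726) + (228960 - (-466*(-14) - 36*(-369))) = 1/(-231469 - 459726) + (228960 - (6524 + 13284)) = 1/(-691195) + (228960 - 1*19808) = -1/691195 + (228960 - 19808) = -1/691195 + 209152 = 144564816639/691195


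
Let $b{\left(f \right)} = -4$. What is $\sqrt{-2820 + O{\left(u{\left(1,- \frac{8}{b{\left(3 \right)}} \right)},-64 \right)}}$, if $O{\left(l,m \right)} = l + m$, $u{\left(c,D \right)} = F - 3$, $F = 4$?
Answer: $31 i \sqrt{3} \approx 53.694 i$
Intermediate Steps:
$u{\left(c,D \right)} = 1$ ($u{\left(c,D \right)} = 4 - 3 = 1$)
$\sqrt{-2820 + O{\left(u{\left(1,- \frac{8}{b{\left(3 \right)}} \right)},-64 \right)}} = \sqrt{-2820 + \left(1 - 64\right)} = \sqrt{-2820 - 63} = \sqrt{-2883} = 31 i \sqrt{3}$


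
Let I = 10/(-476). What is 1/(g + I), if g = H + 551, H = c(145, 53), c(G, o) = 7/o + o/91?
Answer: 163982/90467801 ≈ 0.0018126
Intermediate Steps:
c(G, o) = 7/o + o/91 (c(G, o) = 7/o + o*(1/91) = 7/o + o/91)
H = 3446/4823 (H = 7/53 + (1/91)*53 = 7*(1/53) + 53/91 = 7/53 + 53/91 = 3446/4823 ≈ 0.71449)
g = 2660919/4823 (g = 3446/4823 + 551 = 2660919/4823 ≈ 551.71)
I = -5/238 (I = -1/476*10 = -5/238 ≈ -0.021008)
1/(g + I) = 1/(2660919/4823 - 5/238) = 1/(90467801/163982) = 163982/90467801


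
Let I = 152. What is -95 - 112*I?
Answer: -17119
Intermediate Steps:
-95 - 112*I = -95 - 112*152 = -95 - 17024 = -17119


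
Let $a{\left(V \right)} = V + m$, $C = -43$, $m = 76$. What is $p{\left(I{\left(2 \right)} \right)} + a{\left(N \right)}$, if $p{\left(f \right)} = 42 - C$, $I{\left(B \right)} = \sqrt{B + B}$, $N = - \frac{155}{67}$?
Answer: $\frac{10632}{67} \approx 158.69$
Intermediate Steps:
$N = - \frac{155}{67}$ ($N = \left(-155\right) \frac{1}{67} = - \frac{155}{67} \approx -2.3134$)
$I{\left(B \right)} = \sqrt{2} \sqrt{B}$ ($I{\left(B \right)} = \sqrt{2 B} = \sqrt{2} \sqrt{B}$)
$p{\left(f \right)} = 85$ ($p{\left(f \right)} = 42 - -43 = 42 + 43 = 85$)
$a{\left(V \right)} = 76 + V$ ($a{\left(V \right)} = V + 76 = 76 + V$)
$p{\left(I{\left(2 \right)} \right)} + a{\left(N \right)} = 85 + \left(76 - \frac{155}{67}\right) = 85 + \frac{4937}{67} = \frac{10632}{67}$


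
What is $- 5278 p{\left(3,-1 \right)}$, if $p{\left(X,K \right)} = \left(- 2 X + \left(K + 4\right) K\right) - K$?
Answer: $42224$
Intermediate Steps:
$p{\left(X,K \right)} = - K - 2 X + K \left(4 + K\right)$ ($p{\left(X,K \right)} = \left(- 2 X + \left(4 + K\right) K\right) - K = \left(- 2 X + K \left(4 + K\right)\right) - K = - K - 2 X + K \left(4 + K\right)$)
$- 5278 p{\left(3,-1 \right)} = - 5278 \left(\left(-1\right)^{2} - 6 + 3 \left(-1\right)\right) = - 5278 \left(1 - 6 - 3\right) = \left(-5278\right) \left(-8\right) = 42224$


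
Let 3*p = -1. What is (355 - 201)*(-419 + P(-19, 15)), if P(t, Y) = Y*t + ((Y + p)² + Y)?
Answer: -656810/9 ≈ -72979.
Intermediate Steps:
p = -⅓ (p = (⅓)*(-1) = -⅓ ≈ -0.33333)
P(t, Y) = Y + (-⅓ + Y)² + Y*t (P(t, Y) = Y*t + ((Y - ⅓)² + Y) = Y*t + ((-⅓ + Y)² + Y) = Y*t + (Y + (-⅓ + Y)²) = Y + (-⅓ + Y)² + Y*t)
(355 - 201)*(-419 + P(-19, 15)) = (355 - 201)*(-419 + (⅑ + 15² + (⅓)*15 + 15*(-19))) = 154*(-419 + (⅑ + 225 + 5 - 285)) = 154*(-419 - 494/9) = 154*(-4265/9) = -656810/9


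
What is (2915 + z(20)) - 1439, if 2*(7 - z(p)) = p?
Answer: 1473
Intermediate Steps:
z(p) = 7 - p/2
(2915 + z(20)) - 1439 = (2915 + (7 - ½*20)) - 1439 = (2915 + (7 - 10)) - 1439 = (2915 - 3) - 1439 = 2912 - 1439 = 1473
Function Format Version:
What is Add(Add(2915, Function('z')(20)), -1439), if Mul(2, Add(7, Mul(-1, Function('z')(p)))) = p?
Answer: 1473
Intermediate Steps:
Function('z')(p) = Add(7, Mul(Rational(-1, 2), p))
Add(Add(2915, Function('z')(20)), -1439) = Add(Add(2915, Add(7, Mul(Rational(-1, 2), 20))), -1439) = Add(Add(2915, Add(7, -10)), -1439) = Add(Add(2915, -3), -1439) = Add(2912, -1439) = 1473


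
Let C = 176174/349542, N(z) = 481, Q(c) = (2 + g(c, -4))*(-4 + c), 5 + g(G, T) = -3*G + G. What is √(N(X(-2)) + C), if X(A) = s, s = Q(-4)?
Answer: √1634165903022/58257 ≈ 21.943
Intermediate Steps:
g(G, T) = -5 - 2*G (g(G, T) = -5 + (-3*G + G) = -5 - 2*G)
Q(c) = (-4 + c)*(-3 - 2*c) (Q(c) = (2 + (-5 - 2*c))*(-4 + c) = (-3 - 2*c)*(-4 + c) = (-4 + c)*(-3 - 2*c))
s = -40 (s = 12 - 2*(-4)² + 5*(-4) = 12 - 2*16 - 20 = 12 - 32 - 20 = -40)
X(A) = -40
C = 88087/174771 (C = 176174*(1/349542) = 88087/174771 ≈ 0.50401)
√(N(X(-2)) + C) = √(481 + 88087/174771) = √(84152938/174771) = √1634165903022/58257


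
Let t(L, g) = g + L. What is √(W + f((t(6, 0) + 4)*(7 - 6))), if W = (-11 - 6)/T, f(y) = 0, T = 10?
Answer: I*√170/10 ≈ 1.3038*I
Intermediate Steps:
t(L, g) = L + g
W = -17/10 (W = (-11 - 6)/10 = -17*⅒ = -17/10 ≈ -1.7000)
√(W + f((t(6, 0) + 4)*(7 - 6))) = √(-17/10 + 0) = √(-17/10) = I*√170/10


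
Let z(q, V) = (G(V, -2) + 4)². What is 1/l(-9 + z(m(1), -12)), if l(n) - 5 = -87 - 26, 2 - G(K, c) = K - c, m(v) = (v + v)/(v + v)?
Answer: -1/108 ≈ -0.0092593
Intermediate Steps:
m(v) = 1 (m(v) = (2*v)/((2*v)) = (2*v)*(1/(2*v)) = 1)
G(K, c) = 2 + c - K (G(K, c) = 2 - (K - c) = 2 + (c - K) = 2 + c - K)
z(q, V) = (4 - V)² (z(q, V) = ((2 - 2 - V) + 4)² = (-V + 4)² = (4 - V)²)
l(n) = -108 (l(n) = 5 + (-87 - 26) = 5 - 113 = -108)
1/l(-9 + z(m(1), -12)) = 1/(-108) = -1/108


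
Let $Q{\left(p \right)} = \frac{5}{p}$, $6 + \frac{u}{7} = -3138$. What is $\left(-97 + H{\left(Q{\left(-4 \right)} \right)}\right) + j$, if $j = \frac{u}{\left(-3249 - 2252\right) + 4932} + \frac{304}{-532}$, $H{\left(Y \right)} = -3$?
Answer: $- \frac{246520}{3983} \approx -61.893$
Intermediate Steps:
$u = -22008$ ($u = -42 + 7 \left(-3138\right) = -42 - 21966 = -22008$)
$j = \frac{151780}{3983}$ ($j = - \frac{22008}{\left(-3249 - 2252\right) + 4932} + \frac{304}{-532} = - \frac{22008}{-5501 + 4932} + 304 \left(- \frac{1}{532}\right) = - \frac{22008}{-569} - \frac{4}{7} = \left(-22008\right) \left(- \frac{1}{569}\right) - \frac{4}{7} = \frac{22008}{569} - \frac{4}{7} = \frac{151780}{3983} \approx 38.107$)
$\left(-97 + H{\left(Q{\left(-4 \right)} \right)}\right) + j = \left(-97 - 3\right) + \frac{151780}{3983} = -100 + \frac{151780}{3983} = - \frac{246520}{3983}$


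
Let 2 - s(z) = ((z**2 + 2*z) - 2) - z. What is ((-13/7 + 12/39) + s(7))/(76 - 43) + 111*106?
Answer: 3211675/273 ≈ 11764.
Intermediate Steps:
s(z) = 4 - z - z**2 (s(z) = 2 - (((z**2 + 2*z) - 2) - z) = 2 - ((-2 + z**2 + 2*z) - z) = 2 - (-2 + z + z**2) = 2 + (2 - z - z**2) = 4 - z - z**2)
((-13/7 + 12/39) + s(7))/(76 - 43) + 111*106 = ((-13/7 + 12/39) + (4 - 1*7 - 1*7**2))/(76 - 43) + 111*106 = ((-13*1/7 + 12*(1/39)) + (4 - 7 - 1*49))/33 + 11766 = ((-13/7 + 4/13) + (4 - 7 - 49))*(1/33) + 11766 = (-141/91 - 52)*(1/33) + 11766 = -4873/91*1/33 + 11766 = -443/273 + 11766 = 3211675/273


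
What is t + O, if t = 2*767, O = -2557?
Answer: -1023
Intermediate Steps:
t = 1534
t + O = 1534 - 2557 = -1023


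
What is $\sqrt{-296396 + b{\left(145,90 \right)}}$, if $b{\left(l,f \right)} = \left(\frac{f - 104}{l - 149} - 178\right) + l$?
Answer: $\frac{7 i \sqrt{24198}}{2} \approx 544.45 i$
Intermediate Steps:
$b{\left(l,f \right)} = -178 + l + \frac{-104 + f}{-149 + l}$ ($b{\left(l,f \right)} = \left(\frac{-104 + f}{-149 + l} - 178\right) + l = \left(-178 + \frac{-104 + f}{-149 + l}\right) + l = -178 + l + \frac{-104 + f}{-149 + l}$)
$\sqrt{-296396 + b{\left(145,90 \right)}} = \sqrt{-296396 + \frac{26418 + 90 + 145^{2} - 47415}{-149 + 145}} = \sqrt{-296396 + \frac{26418 + 90 + 21025 - 47415}{-4}} = \sqrt{-296396 - \frac{59}{2}} = \sqrt{- \frac{592851}{2}} = \frac{7 i \sqrt{24198}}{2}$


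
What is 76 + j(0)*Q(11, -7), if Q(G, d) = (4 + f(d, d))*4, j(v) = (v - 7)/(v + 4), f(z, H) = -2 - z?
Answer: 13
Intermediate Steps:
j(v) = (-7 + v)/(4 + v)
Q(G, d) = 8 - 4*d (Q(G, d) = (4 + (-2 - d))*4 = (2 - d)*4 = 8 - 4*d)
76 + j(0)*Q(11, -7) = 76 + ((-7 + 0)/(4 + 0))*(8 - 4*(-7)) = 76 + (-7/4)*(8 + 28) = 76 + ((¼)*(-7))*36 = 76 - 7/4*36 = 76 - 63 = 13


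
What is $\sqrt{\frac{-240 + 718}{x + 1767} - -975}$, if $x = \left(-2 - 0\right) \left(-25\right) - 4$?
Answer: $\frac{\sqrt{65421661}}{259} \approx 31.229$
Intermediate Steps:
$x = 46$ ($x = \left(-2 + 0\right) \left(-25\right) + \left(-5 + 1\right) = \left(-2\right) \left(-25\right) - 4 = 50 - 4 = 46$)
$\sqrt{\frac{-240 + 718}{x + 1767} - -975} = \sqrt{\frac{-240 + 718}{46 + 1767} - -975} = \sqrt{\frac{478}{1813} + 975} = \sqrt{\frac{1768153}{1813}} = \frac{\sqrt{65421661}}{259}$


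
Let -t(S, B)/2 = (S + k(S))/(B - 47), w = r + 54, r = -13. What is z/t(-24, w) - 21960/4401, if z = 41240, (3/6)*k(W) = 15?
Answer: 10080740/489 ≈ 20615.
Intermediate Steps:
k(W) = 30 (k(W) = 2*15 = 30)
w = 41 (w = -13 + 54 = 41)
t(S, B) = -2*(30 + S)/(-47 + B) (t(S, B) = -2*(S + 30)/(B - 47) = -2*(30 + S)/(-47 + B))
z/t(-24, w) - 21960/4401 = 41240/((2*(-30 - 1*(-24))/(-47 + 41))) - 21960/4401 = 41240/((2*(-30 + 24)/(-6))) - 21960*1/4401 = 41240/((2*(-1/6)*(-6))) - 2440/489 = 41240/2 - 2440/489 = 41240*(1/2) - 2440/489 = 20620 - 2440/489 = 10080740/489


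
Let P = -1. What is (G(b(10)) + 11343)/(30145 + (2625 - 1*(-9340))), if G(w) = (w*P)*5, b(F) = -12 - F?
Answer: 11453/42110 ≈ 0.27198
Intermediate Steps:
G(w) = -5*w (G(w) = (w*(-1))*5 = -w*5 = -5*w)
(G(b(10)) + 11343)/(30145 + (2625 - 1*(-9340))) = (-5*(-12 - 1*10) + 11343)/(30145 + (2625 - 1*(-9340))) = (-5*(-12 - 10) + 11343)/(30145 + (2625 + 9340)) = (-5*(-22) + 11343)/(30145 + 11965) = (110 + 11343)/42110 = 11453*(1/42110) = 11453/42110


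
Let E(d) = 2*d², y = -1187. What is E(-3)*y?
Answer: -21366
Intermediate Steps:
E(-3)*y = (2*(-3)²)*(-1187) = (2*9)*(-1187) = 18*(-1187) = -21366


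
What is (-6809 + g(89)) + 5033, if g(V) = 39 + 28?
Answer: -1709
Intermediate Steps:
g(V) = 67
(-6809 + g(89)) + 5033 = (-6809 + 67) + 5033 = -6742 + 5033 = -1709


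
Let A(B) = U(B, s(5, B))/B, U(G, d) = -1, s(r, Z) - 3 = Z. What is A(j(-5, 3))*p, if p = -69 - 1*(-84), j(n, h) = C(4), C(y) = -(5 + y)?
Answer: 5/3 ≈ 1.6667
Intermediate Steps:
s(r, Z) = 3 + Z
C(y) = -5 - y
j(n, h) = -9 (j(n, h) = -5 - 1*4 = -5 - 4 = -9)
A(B) = -1/B
p = 15 (p = -69 + 84 = 15)
A(j(-5, 3))*p = -1/(-9)*15 = -1*(-1/9)*15 = (1/9)*15 = 5/3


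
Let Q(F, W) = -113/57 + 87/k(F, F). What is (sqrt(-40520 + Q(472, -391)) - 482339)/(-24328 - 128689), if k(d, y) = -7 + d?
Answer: 482339/153017 - I*sqrt(3163018897770)/1351905195 ≈ 3.1522 - 0.0013155*I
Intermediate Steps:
Q(F, W) = -113/57 + 87/(-7 + F)
(sqrt(-40520 + Q(472, -391)) - 482339)/(-24328 - 128689) = (sqrt(-40520 + (5750 - 113*472)/(57*(-7 + 472))) - 482339)/(-24328 - 128689) = (sqrt(-40520 + (1/57)*(5750 - 53336)/465) - 482339)/(-153017) = (sqrt(-40520 + (1/57)*(1/465)*(-47586)) - 482339)*(-1/153017) = (sqrt(-40520 - 15862/8835) - 482339)*(-1/153017) = (sqrt(-358010062/8835) - 482339)*(-1/153017) = (I*sqrt(3163018897770)/8835 - 482339)*(-1/153017) = (-482339 + I*sqrt(3163018897770)/8835)*(-1/153017) = 482339/153017 - I*sqrt(3163018897770)/1351905195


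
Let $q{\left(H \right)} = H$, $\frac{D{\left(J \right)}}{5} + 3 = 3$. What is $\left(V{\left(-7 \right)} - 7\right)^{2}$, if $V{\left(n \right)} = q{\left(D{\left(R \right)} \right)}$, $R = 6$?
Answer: $49$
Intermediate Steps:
$D{\left(J \right)} = 0$ ($D{\left(J \right)} = -15 + 5 \cdot 3 = -15 + 15 = 0$)
$V{\left(n \right)} = 0$
$\left(V{\left(-7 \right)} - 7\right)^{2} = \left(0 - 7\right)^{2} = \left(-7\right)^{2} = 49$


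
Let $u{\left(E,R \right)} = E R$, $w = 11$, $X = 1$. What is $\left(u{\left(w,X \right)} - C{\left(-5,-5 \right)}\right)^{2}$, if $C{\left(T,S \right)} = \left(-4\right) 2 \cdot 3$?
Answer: $1225$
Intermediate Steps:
$C{\left(T,S \right)} = -24$ ($C{\left(T,S \right)} = \left(-8\right) 3 = -24$)
$\left(u{\left(w,X \right)} - C{\left(-5,-5 \right)}\right)^{2} = \left(11 \cdot 1 - -24\right)^{2} = \left(11 + 24\right)^{2} = 35^{2} = 1225$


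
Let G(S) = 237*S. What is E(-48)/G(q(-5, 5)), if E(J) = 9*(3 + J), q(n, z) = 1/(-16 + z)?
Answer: 1485/79 ≈ 18.797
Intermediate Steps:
E(J) = 27 + 9*J
E(-48)/G(q(-5, 5)) = (27 + 9*(-48))/((237/(-16 + 5))) = (27 - 432)/((237/(-11))) = -405/(237*(-1/11)) = -405/(-237/11) = -405*(-11/237) = 1485/79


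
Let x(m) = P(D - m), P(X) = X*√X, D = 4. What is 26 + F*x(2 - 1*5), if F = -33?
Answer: 26 - 231*√7 ≈ -585.17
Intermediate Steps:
P(X) = X^(3/2)
x(m) = (4 - m)^(3/2)
26 + F*x(2 - 1*5) = 26 - 33*(4 - (2 - 1*5))^(3/2) = 26 - 33*(4 - (2 - 5))^(3/2) = 26 - 33*(4 - 1*(-3))^(3/2) = 26 - 33*(4 + 3)^(3/2) = 26 - 231*√7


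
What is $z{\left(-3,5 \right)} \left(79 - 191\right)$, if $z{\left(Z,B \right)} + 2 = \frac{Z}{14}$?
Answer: $248$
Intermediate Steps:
$z{\left(Z,B \right)} = -2 + \frac{Z}{14}$
$z{\left(-3,5 \right)} \left(79 - 191\right) = \left(-2 + \frac{1}{14} \left(-3\right)\right) \left(79 - 191\right) = \left(-2 - \frac{3}{14}\right) \left(79 - 191\right) = \left(- \frac{31}{14}\right) \left(-112\right) = 248$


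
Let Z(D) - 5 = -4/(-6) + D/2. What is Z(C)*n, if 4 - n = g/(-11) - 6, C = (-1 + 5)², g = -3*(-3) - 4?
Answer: 4715/33 ≈ 142.88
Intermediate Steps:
g = 5 (g = 9 - 4 = 5)
C = 16 (C = 4² = 16)
Z(D) = 17/3 + D/2 (Z(D) = 5 + (-4/(-6) + D/2) = 5 + (-4*(-⅙) + D*(½)) = 5 + (⅔ + D/2) = 17/3 + D/2)
n = 115/11 (n = 4 - (5/(-11) - 6) = 4 - (5*(-1/11) - 6) = 4 - (-5/11 - 6) = 4 - 1*(-71/11) = 4 + 71/11 = 115/11 ≈ 10.455)
Z(C)*n = (17/3 + (½)*16)*(115/11) = (17/3 + 8)*(115/11) = (41/3)*(115/11) = 4715/33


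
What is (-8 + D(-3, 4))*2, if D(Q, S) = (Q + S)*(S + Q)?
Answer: -14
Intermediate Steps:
D(Q, S) = (Q + S)² (D(Q, S) = (Q + S)*(Q + S) = (Q + S)²)
(-8 + D(-3, 4))*2 = (-8 + (-3 + 4)²)*2 = (-8 + 1²)*2 = (-8 + 1)*2 = -7*2 = -14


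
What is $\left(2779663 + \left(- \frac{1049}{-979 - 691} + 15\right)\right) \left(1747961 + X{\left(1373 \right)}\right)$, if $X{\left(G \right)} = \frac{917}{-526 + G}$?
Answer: $\frac{490906114286755154}{101035} \approx 4.8588 \cdot 10^{12}$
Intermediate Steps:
$\left(2779663 + \left(- \frac{1049}{-979 - 691} + 15\right)\right) \left(1747961 + X{\left(1373 \right)}\right) = \left(2779663 + \left(- \frac{1049}{-979 - 691} + 15\right)\right) \left(1747961 + \frac{917}{-526 + 1373}\right) = \left(2779663 + \left(- \frac{1049}{-1670} + 15\right)\right) \left(1747961 + \frac{917}{847}\right) = \left(2779663 + \left(\left(-1049\right) \left(- \frac{1}{1670}\right) + 15\right)\right) \left(1747961 + 917 \cdot \frac{1}{847}\right) = \left(2779663 + \left(\frac{1049}{1670} + 15\right)\right) \left(1747961 + \frac{131}{121}\right) = \left(2779663 + \frac{26099}{1670}\right) \frac{211503412}{121} = \frac{4642063309}{1670} \cdot \frac{211503412}{121} = \frac{490906114286755154}{101035}$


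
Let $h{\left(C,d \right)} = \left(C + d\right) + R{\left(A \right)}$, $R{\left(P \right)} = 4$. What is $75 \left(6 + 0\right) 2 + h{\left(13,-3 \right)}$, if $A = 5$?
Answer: $914$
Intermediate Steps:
$h{\left(C,d \right)} = 4 + C + d$ ($h{\left(C,d \right)} = \left(C + d\right) + 4 = 4 + C + d$)
$75 \left(6 + 0\right) 2 + h{\left(13,-3 \right)} = 75 \left(6 + 0\right) 2 + \left(4 + 13 - 3\right) = 75 \cdot 6 \cdot 2 + 14 = 75 \cdot 12 + 14 = 900 + 14 = 914$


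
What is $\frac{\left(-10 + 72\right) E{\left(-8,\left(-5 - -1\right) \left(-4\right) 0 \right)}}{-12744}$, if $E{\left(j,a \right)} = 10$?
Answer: $- \frac{155}{3186} \approx -0.04865$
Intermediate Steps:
$\frac{\left(-10 + 72\right) E{\left(-8,\left(-5 - -1\right) \left(-4\right) 0 \right)}}{-12744} = \frac{\left(-10 + 72\right) 10}{-12744} = 62 \cdot 10 \left(- \frac{1}{12744}\right) = 620 \left(- \frac{1}{12744}\right) = - \frac{155}{3186}$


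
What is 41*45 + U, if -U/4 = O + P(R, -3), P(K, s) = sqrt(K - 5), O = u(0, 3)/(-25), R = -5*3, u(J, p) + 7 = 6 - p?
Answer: 46109/25 - 8*I*sqrt(5) ≈ 1844.4 - 17.889*I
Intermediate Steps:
u(J, p) = -1 - p (u(J, p) = -7 + (6 - p) = -1 - p)
R = -15
O = 4/25 (O = (-1 - 1*3)/(-25) = (-1 - 3)*(-1/25) = -4*(-1/25) = 4/25 ≈ 0.16000)
P(K, s) = sqrt(-5 + K)
U = -16/25 - 8*I*sqrt(5) (U = -4*(4/25 + sqrt(-5 - 15)) = -4*(4/25 + sqrt(-20)) = -4*(4/25 + 2*I*sqrt(5)) = -16/25 - 8*I*sqrt(5) ≈ -0.64 - 17.889*I)
41*45 + U = 41*45 + (-16/25 - 8*I*sqrt(5)) = 1845 + (-16/25 - 8*I*sqrt(5)) = 46109/25 - 8*I*sqrt(5)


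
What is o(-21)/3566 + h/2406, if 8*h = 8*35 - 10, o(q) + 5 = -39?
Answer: 9659/5719864 ≈ 0.0016887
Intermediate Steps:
o(q) = -44 (o(q) = -5 - 39 = -44)
h = 135/4 (h = (8*35 - 10)/8 = (280 - 10)/8 = (1/8)*270 = 135/4 ≈ 33.750)
o(-21)/3566 + h/2406 = -44/3566 + (135/4)/2406 = -44*1/3566 + (135/4)*(1/2406) = -22/1783 + 45/3208 = 9659/5719864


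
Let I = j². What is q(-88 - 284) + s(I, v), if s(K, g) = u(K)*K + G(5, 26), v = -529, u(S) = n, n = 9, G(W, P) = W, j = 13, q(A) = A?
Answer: 1154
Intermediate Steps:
u(S) = 9
I = 169 (I = 13² = 169)
s(K, g) = 5 + 9*K (s(K, g) = 9*K + 5 = 5 + 9*K)
q(-88 - 284) + s(I, v) = (-88 - 284) + (5 + 9*169) = -372 + (5 + 1521) = -372 + 1526 = 1154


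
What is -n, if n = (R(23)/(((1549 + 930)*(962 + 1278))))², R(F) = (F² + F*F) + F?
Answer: -1168561/30835364761600 ≈ -3.7897e-8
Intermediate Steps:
R(F) = F + 2*F² (R(F) = (F² + F²) + F = 2*F² + F = F + 2*F²)
n = 1168561/30835364761600 (n = ((23*(1 + 2*23))/(((1549 + 930)*(962 + 1278))))² = ((23*(1 + 46))/((2479*2240)))² = ((23*47)/5552960)² = (1081*(1/5552960))² = (1081/5552960)² = 1168561/30835364761600 ≈ 3.7897e-8)
-n = -1*1168561/30835364761600 = -1168561/30835364761600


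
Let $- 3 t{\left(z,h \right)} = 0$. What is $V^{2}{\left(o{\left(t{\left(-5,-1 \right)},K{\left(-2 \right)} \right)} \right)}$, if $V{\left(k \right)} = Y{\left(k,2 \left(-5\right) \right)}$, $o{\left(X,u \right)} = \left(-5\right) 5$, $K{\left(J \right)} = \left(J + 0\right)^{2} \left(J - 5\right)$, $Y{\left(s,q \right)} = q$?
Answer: $100$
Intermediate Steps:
$t{\left(z,h \right)} = 0$ ($t{\left(z,h \right)} = \left(- \frac{1}{3}\right) 0 = 0$)
$K{\left(J \right)} = J^{2} \left(-5 + J\right)$
$o{\left(X,u \right)} = -25$
$V{\left(k \right)} = -10$ ($V{\left(k \right)} = 2 \left(-5\right) = -10$)
$V^{2}{\left(o{\left(t{\left(-5,-1 \right)},K{\left(-2 \right)} \right)} \right)} = \left(-10\right)^{2} = 100$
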